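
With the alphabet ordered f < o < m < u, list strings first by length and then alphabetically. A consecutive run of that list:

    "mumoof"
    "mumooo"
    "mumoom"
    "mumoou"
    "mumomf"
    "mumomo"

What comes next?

The successor of mumomo increments the rightmost position that isn't already u and resets every position after it to f.

mumomm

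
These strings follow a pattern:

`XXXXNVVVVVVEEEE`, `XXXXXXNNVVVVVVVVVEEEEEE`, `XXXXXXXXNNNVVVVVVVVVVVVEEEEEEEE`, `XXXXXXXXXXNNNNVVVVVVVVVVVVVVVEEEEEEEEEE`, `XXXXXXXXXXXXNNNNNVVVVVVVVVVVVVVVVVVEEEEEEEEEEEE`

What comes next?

Term n consists of 2n X's, followed by n-1 N's, followed by 3n V's, followed by 2n E's, where the shown terms are n = 2, 3, 4, 5, 6.
For the next term, n = 7, so the run lengths are 14, 6, 21, 14.

XXXXXXXXXXXXXXNNNNNNVVVVVVVVVVVVVVVVVVVVVEEEEEEEEEEEEEE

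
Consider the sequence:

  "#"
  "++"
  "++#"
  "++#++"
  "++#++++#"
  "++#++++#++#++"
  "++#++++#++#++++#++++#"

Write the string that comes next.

From term 3 onward, concatenate the last term with the second-to-last: ++·# = ++#, ++#·++ = ++#++, …
Continuing: ++#++++#++#++++#++++# · ++#++++#++#++ gives term 8.

++#++++#++#++++#++++#++#++++#++#++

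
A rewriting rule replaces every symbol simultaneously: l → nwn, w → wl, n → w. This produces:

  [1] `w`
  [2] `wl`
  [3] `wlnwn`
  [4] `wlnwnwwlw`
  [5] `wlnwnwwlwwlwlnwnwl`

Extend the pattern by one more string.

φ(wlnwnwwlwwlwlnwnwl) expands symbol-by-symbol to wl nwn w wl w wl wl nwn wl wl nwn wl nwn w wl w wl nwn; joining the 18 pieces gives the next term.

wlnwnwwlwwlwlnwnwlwlnwnwlnwnwwlwwlnwn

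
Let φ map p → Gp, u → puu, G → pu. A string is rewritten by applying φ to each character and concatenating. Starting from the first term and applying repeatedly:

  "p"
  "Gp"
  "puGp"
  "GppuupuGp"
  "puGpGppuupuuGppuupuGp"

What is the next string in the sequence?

Applying the rule to each of the 21 symbols of puGpGppuupuuGppuupuGp gives the pieces Gp puu pu Gp pu Gp Gp puu puu Gp puu puu pu Gp Gp puu puu Gp puu pu Gp, which concatenate to the answer.

GppuupuGppuGpGppuupuuGppuupuupuGpGppuupuuGppuupuGp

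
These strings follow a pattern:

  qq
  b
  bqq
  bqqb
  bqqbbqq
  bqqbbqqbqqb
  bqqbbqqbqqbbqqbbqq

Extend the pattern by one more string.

bqqbbqqbqqbbqqbbqqbqqbbqqbqqb

Each term (from the third on) is the previous term followed by the one before it: term 3 = b·qq = bqq.
So term 8 is bqqbbqqbqqbbqqbbqq·bqqbbqqbqqb.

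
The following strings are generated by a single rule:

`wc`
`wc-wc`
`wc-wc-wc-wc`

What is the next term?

wc-wc-wc-wc-wc-wc-wc-wc

Every step duplicates the string with '-' between the halves.
So the next term is two copies of wc-wc-wc-wc with '-' between the halves.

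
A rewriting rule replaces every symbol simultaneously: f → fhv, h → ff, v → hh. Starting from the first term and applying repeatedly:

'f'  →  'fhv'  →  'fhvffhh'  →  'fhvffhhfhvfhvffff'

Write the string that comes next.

Applying the rule to each of the 17 symbols of fhvffhhfhvfhvffff gives the pieces fhv ff hh fhv fhv ff ff fhv ff hh fhv ff hh fhv fhv fhv fhv, which concatenate to the answer.

fhvffhhfhvfhvfffffhvffhhfhvffhhfhvfhvfhvfhv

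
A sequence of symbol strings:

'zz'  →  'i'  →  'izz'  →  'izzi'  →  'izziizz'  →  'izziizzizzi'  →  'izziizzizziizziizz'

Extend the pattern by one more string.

izziizzizziizziizzizziizzizzi

Each term (from the third on) is the previous term followed by the one before it: term 3 = i·zz = izz.
Continuing: izziizzizziizziizz · izziizzizzi gives term 8.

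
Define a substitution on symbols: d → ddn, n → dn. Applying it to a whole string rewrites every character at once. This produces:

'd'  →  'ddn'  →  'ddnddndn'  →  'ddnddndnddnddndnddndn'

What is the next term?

Applying the rule to each of the 21 symbols of ddnddndnddnddndnddndn gives the pieces ddn ddn dn ddn ddn dn ddn dn ddn ddn dn ddn ddn dn ddn dn ddn ddn dn ddn dn, which concatenate to the answer.

ddnddndnddnddndnddndnddnddndnddnddndnddndnddnddndnddndn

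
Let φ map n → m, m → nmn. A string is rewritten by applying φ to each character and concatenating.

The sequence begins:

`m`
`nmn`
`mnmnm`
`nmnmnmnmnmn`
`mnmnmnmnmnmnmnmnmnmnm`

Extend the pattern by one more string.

Replace each of the 21 characters of mnmnmnmnmnmnmnmnmnmnm in place — nmn m nmn m nmn m nmn m nmn m nmn m nmn m nmn m nmn m nmn m nmn — and concatenate.

nmnmnmnmnmnmnmnmnmnmnmnmnmnmnmnmnmnmnmnmnmn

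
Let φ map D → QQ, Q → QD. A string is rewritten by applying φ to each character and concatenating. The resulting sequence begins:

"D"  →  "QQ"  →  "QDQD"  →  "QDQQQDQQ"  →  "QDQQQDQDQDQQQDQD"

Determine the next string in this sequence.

QDQQQDQDQDQQQDQQQDQQQDQDQDQQQDQQ

Replace each of the 16 characters of QDQQQDQDQDQQQDQD in place — QD QQ QD QD QD QQ QD QQ QD QQ QD QD QD QQ QD QQ — and concatenate.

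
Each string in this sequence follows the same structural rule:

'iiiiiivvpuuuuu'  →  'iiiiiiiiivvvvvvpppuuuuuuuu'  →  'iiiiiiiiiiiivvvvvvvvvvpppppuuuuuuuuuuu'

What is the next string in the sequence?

iiiiiiiiiiiiiiivvvvvvvvvvvvvvpppppppuuuuuuuuuuuuuu

Each string has the form i^{3n+3} v^{4n-2} p^{2n-1} u^{3n+2} (n = 1, 2, …).
At n = 4 the blocks have lengths 15, 14, 7, 14.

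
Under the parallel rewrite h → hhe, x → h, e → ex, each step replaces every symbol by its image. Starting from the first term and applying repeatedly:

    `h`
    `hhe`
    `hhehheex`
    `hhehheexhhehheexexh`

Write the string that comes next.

hhehheexhhehheexexhhhehheexhhehheexexhexhhhe

φ(hhehheexhhehheexexh) expands symbol-by-symbol to hhe hhe ex hhe hhe ex ex h hhe hhe ex hhe hhe ex ex h ex h hhe; joining the 19 pieces gives the next term.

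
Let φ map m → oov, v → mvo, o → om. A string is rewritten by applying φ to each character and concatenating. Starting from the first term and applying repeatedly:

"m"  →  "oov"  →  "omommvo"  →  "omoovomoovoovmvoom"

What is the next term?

Rewriting the 18 symbols of omoovomoovoovmvoom one by one yields om oov om om mvo om oov om om mvo om om mvo oov mvo om om oov; concatenated:

omoovomommvoomoovomommvoomommvooovmvoomomoov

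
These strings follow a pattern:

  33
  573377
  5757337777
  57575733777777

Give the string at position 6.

5757575757337777777777

Each term wraps the previous one in 57 on the left and 77 on the right.
From 57575733777777, 2 further steps: 57575733777777 → 575757573377777777 → (answer).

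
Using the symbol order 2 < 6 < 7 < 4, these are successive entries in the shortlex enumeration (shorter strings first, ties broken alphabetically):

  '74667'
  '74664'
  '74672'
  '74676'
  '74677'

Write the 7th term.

74642

Stepping forward 2 times from 74677: 74677 → 74674, then the target.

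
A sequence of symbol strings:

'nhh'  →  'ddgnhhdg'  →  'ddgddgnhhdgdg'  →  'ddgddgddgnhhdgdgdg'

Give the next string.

Each term wraps the previous one in ddg on the left and dg on the right.
One more step from ddgddgddgnhhdgdgdg gives the answer.

ddgddgddgddgnhhdgdgdgdg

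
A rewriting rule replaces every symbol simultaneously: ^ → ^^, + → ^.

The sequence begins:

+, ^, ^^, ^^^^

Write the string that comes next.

Expanding ^^^^: ^→^^, ^→^^, ^→^^, ^→^^. Concatenated: ^^ ^^ ^^ ^^.

^^^^^^^^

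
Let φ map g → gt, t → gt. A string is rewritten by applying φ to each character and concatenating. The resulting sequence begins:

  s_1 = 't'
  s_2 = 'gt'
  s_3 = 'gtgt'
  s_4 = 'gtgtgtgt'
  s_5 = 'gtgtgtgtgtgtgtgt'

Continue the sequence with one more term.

Rewriting the 16 symbols of gtgtgtgtgtgtgtgt one by one yields gt gt gt gt gt gt gt gt gt gt gt gt gt gt gt gt; concatenated:

gtgtgtgtgtgtgtgtgtgtgtgtgtgtgtgt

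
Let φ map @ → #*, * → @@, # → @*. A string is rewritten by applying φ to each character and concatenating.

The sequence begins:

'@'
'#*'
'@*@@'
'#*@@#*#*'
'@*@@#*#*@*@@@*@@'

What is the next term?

Rewriting the 16 symbols of @*@@#*#*@*@@@*@@ one by one yields #* @@ #* #* @* @@ @* @@ #* @@ #* #* #* @@ #* #*; concatenated:

#*@@#*#*@*@@@*@@#*@@#*#*#*@@#*#*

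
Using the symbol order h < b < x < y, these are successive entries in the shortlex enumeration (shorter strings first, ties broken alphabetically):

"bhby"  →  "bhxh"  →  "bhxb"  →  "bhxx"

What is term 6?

Stepping forward 2 times from bhxx: bhxx → bhxy, then the target.

bhyh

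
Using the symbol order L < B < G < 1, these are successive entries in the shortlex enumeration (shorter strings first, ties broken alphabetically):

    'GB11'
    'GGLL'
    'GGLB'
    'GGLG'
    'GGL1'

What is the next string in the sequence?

Treat GGL1 as a base-4 numeral over the given alphabet and add one, carrying through any trailing 1's.

GGBL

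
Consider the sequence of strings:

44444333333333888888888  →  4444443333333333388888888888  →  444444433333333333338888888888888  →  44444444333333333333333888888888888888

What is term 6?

444444444433333333333333333338888888888888888888

The n-th term is n+2 4's then 2n+3 3's then 2n+3 8's, where the shown terms are n = 3, 4, 5, 6.
Setting n = 8 gives 10, 19, 19 characters in each block.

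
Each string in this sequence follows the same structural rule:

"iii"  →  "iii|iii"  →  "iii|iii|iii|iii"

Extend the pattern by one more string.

s(k+1) = s(k)·|·s(k) — each term doubles the last with '|' between the halves.
Doubling iii|iii|iii|iii with '|' between the halves:

iii|iii|iii|iii|iii|iii|iii|iii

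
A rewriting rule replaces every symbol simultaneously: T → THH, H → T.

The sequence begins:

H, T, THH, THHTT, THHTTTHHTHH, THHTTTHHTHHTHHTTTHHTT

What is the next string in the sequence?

THHTTTHHTHHTHHTTTHHTTTHHTTTHHTHHTHHTTTHHTHH

Replace each of the 21 characters of THHTTTHHTHHTHHTTTHHTT in place — THH T T THH THH THH T T THH T T THH T T THH THH THH T T THH THH — and concatenate.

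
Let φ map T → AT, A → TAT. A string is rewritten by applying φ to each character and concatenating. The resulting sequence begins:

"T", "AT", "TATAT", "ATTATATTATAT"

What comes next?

Rewriting each symbol of ATTATATTATAT: A→TAT, T→AT, T→AT, A→TAT, T→AT, A→TAT, T→AT, T→AT, A→TAT, T→AT, A→TAT, T→AT, which concatenates to TAT AT AT TAT AT TAT AT AT TAT AT TAT AT.

TATATATTATATTATATATTATATTATAT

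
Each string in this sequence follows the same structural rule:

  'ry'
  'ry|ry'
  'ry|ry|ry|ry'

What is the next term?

ry|ry|ry|ry|ry|ry|ry|ry

s(k+1) = s(k)·|·s(k) — each term doubles the last with '|' between the halves.
One more doubling of ry|ry|ry|ry gives the answer.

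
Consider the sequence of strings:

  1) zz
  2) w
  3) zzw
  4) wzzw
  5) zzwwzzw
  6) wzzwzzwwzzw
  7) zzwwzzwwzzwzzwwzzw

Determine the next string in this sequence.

wzzwzzwwzzwzzwwzzwwzzwzzwwzzw

From term 3 onward, concatenate the second-to-last term with the last: zz·w = zzw, w·zzw = wzzw, …
Continuing: wzzwzzwwzzw · zzwwzzwwzzwzzwwzzw gives term 8.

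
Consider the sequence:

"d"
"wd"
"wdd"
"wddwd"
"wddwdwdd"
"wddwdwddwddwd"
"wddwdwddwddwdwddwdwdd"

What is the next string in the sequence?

wddwdwddwddwdwddwdwddwddwdwddwddwd

Each term (from the third on) is the previous term followed by the one before it: term 3 = wd·d = wdd.
So term 8 is wddwdwddwddwdwddwdwdd·wddwdwddwddwd.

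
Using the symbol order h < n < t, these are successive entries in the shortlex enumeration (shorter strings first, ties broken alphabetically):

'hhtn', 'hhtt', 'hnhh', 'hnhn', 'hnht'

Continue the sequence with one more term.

Treat hnht as a base-3 numeral over the given alphabet and add one, carrying through any trailing t's.

hnnh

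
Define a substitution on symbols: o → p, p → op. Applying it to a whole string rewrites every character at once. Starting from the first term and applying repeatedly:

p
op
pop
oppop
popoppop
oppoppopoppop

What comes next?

popoppopoppoppopoppop

φ(oppoppopoppop) expands symbol-by-symbol to p op op p op op p op p op op p op; joining the 13 pieces gives the next term.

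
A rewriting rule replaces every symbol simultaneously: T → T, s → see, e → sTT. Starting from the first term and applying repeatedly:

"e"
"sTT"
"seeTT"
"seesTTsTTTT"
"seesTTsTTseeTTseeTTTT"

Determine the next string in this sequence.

Rewriting the 21 symbols of seesTTsTTseeTTseeTTTT one by one yields see sTT sTT see T T see T T see sTT sTT T T see sTT sTT T T T T; concatenated:

seesTTsTTseeTTseeTTseesTTsTTTTseesTTsTTTTTT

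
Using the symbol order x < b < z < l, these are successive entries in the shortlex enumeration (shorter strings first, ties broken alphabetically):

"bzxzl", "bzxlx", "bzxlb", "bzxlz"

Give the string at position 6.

bzbxx

Advancing 2 positions from bzxlz through bzxlz → bzxll reaches term 6.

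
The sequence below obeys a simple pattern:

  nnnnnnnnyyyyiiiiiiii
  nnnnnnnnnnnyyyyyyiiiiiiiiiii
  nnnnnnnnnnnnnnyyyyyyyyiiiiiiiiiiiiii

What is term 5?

Each string has the form n^{3n+2} y^{2n} i^{3n+2}, where the shown terms are n = 2, 3, 4.
Setting n = 6 gives 20, 12, 20 characters in each block.

nnnnnnnnnnnnnnnnnnnnyyyyyyyyyyyyiiiiiiiiiiiiiiiiiiii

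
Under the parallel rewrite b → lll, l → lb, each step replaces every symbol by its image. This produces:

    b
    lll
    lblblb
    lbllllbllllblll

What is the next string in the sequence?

Rewriting the 15 symbols of lbllllbllllblll one by one yields lb lll lb lb lb lb lll lb lb lb lb lll lb lb lb; concatenated:

lbllllblblblbllllblblblbllllblblb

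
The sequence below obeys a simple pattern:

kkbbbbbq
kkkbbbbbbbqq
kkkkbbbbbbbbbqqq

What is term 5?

The n-th term is n k's then 2n+1 b's then n-1 q's, where the shown terms are n = 2, 3, 4.
Setting n = 6 gives 6, 13, 5 characters in each block.

kkkkkkbbbbbbbbbbbbbqqqqq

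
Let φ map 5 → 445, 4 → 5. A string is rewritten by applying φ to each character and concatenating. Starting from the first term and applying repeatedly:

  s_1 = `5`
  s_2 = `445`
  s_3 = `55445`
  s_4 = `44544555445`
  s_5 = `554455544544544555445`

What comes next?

Replace each of the 21 characters of 554455544544544555445 in place — 445 445 5 5 445 445 445 5 5 445 5 5 445 5 5 445 445 445 5 5 445 — and concatenate.

4454455544544544555445554455544544544555445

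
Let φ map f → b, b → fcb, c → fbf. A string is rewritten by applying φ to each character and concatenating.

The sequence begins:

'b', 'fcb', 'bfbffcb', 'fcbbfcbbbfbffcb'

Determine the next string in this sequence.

φ(fcbbfcbbbfbffcb) expands symbol-by-symbol to b fbf fcb fcb b fbf fcb fcb fcb b fcb b b fbf fcb; joining the 15 pieces gives the next term.

bfbffcbfcbbfbffcbfcbfcbbfcbbbfbffcb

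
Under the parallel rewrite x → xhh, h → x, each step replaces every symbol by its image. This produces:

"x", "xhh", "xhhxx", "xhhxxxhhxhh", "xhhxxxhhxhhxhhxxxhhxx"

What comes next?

xhhxxxhhxhhxhhxxxhhxxxhhxxxhhxhhxhhxxxhhxhh

φ(xhhxxxhhxhhxhhxxxhhxx) expands symbol-by-symbol to xhh x x xhh xhh xhh x x xhh x x xhh x x xhh xhh xhh x x xhh xhh; joining the 21 pieces gives the next term.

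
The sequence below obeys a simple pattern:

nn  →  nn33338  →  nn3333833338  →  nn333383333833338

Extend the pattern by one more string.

Every step adds 33338 to the end: s(k+1) = s(k)·33338.
One more step from nn333383333833338 gives the answer.

nn33338333383333833338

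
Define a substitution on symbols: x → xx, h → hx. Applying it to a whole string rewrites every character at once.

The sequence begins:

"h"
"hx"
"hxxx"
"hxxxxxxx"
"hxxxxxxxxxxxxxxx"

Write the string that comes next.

hxxxxxxxxxxxxxxxxxxxxxxxxxxxxxxx

φ(hxxxxxxxxxxxxxxx) expands symbol-by-symbol to hx xx xx xx xx xx xx xx xx xx xx xx xx xx xx xx; joining the 16 pieces gives the next term.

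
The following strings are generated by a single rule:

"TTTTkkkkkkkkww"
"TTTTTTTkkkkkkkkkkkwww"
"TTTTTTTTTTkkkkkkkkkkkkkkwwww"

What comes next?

TTTTTTTTTTTTTkkkkkkkkkkkkkkkkkwwwww

Term n consists of 3n-2 T's, followed by 3n+2 k's, followed by n w's, where the shown terms are n = 2, 3, 4.
For the next term, n = 5, so the run lengths are 13, 17, 5.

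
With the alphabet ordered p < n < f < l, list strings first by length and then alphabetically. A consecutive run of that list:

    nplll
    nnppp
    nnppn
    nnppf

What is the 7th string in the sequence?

Advancing 3 positions from nnppf through nnppf → nnppl → nnpnp reaches term 7.

nnpnn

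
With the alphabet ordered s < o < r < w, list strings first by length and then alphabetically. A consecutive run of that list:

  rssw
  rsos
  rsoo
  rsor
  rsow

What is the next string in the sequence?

rsrs

Treat rsow as a base-4 numeral over the given alphabet and add one, carrying through any trailing w's.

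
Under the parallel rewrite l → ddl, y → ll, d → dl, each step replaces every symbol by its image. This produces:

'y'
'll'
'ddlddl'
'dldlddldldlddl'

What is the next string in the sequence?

Replace each of the 14 characters of dldlddldldlddl in place — dl ddl dl ddl dl dl ddl dl ddl dl ddl dl dl ddl — and concatenate.

dlddldlddldldlddldlddldlddldldlddl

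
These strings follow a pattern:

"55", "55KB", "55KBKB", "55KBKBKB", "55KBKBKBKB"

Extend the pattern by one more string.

55KBKBKBKBKB

The strings grow by a fixed suffix KB each time.
So the next term is 55KBKBKBKB·KB.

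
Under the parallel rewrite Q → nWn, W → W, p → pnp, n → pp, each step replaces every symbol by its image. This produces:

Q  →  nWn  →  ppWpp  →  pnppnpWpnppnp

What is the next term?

pnppppnppnppppnpWpnppppnppnppppnp

φ(pnppnpWpnppnp) expands symbol-by-symbol to pnp pp pnp pnp pp pnp W pnp pp pnp pnp pp pnp; joining the 13 pieces gives the next term.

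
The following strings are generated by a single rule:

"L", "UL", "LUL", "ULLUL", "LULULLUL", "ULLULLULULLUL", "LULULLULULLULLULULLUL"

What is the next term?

ULLULLULULLULLULULLULULLULLULULLUL

This is a Fibonacci-style word recurrence s(k) = s(k−2)·s(k−1): e.g. L·UL = LUL.
The next term joins ULLULLULULLUL and LULULLULULLULLULULLUL.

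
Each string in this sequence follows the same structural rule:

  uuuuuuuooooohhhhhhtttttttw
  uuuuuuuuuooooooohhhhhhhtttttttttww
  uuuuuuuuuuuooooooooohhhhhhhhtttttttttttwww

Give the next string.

uuuuuuuuuuuuuooooooooooohhhhhhhhhtttttttttttttwwww

Each string has the form u^{2n+1} o^{2n-1} h^{n+3} t^{2n+1} w^{n-2}, where the shown terms are n = 3, 4, 5.
For the next term, n = 6, so the run lengths are 13, 11, 9, 13, 4.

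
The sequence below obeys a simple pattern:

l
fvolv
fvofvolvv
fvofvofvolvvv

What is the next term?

fvofvofvofvolvvvv

s(k+1) = fvo·s(k)·v, so each term gains fvo as a prefix and v as a suffix.
One more step from fvofvofvolvvv gives the answer.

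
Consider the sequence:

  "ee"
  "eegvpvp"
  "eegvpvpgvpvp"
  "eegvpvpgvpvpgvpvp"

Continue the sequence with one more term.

eegvpvpgvpvpgvpvpgvpvp

The strings grow by a fixed suffix gvpvp each time.
One more step from eegvpvpgvpvpgvpvp gives the answer.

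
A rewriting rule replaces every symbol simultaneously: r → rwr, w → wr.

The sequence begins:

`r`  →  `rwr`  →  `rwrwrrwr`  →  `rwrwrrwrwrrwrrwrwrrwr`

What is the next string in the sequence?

Replace each of the 21 characters of rwrwrrwrwrrwrrwrwrrwr in place — rwr wr rwr wr rwr rwr wr rwr wr rwr rwr wr rwr rwr wr rwr wr rwr rwr wr rwr — and concatenate.

rwrwrrwrwrrwrrwrwrrwrwrrwrrwrwrrwrrwrwrrwrwrrwrrwrwrrwr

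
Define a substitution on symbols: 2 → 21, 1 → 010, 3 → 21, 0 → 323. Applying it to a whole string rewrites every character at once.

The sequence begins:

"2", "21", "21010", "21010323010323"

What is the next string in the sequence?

21010323010323212121323010323212121

φ(21010323010323) expands symbol-by-symbol to 21 010 323 010 323 21 21 21 323 010 323 21 21 21; joining the 14 pieces gives the next term.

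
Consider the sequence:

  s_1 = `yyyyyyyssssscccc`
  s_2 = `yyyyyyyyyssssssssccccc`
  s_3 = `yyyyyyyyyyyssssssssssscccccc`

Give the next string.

yyyyyyyyyyyyyssssssssssssssccccccc

Reading off run lengths: y runs 7, 9, 11; s runs 5, 8, 11; c runs 4, 5, 6 — each is linear in n, where the shown terms are n = 2, 3, 4.
Setting n = 5 gives 13, 14, 7 characters in each block.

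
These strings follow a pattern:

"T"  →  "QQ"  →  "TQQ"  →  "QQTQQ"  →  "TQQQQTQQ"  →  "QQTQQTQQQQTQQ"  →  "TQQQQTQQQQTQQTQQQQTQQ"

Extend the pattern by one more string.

QQTQQTQQQQTQQTQQQQTQQQQTQQTQQQQTQQ

From term 3 onward, concatenate the second-to-last term with the last: T·QQ = TQQ, QQ·TQQ = QQTQQ, …
So term 8 is QQTQQTQQQQTQQ·TQQQQTQQQQTQQTQQQQTQQ.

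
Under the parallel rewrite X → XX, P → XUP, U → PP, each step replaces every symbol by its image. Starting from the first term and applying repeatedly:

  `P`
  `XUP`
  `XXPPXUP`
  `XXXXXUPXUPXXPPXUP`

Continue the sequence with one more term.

Applying the rule to each of the 17 symbols of XXXXXUPXUPXXPPXUP gives the pieces XX XX XX XX XX PP XUP XX PP XUP XX XX XUP XUP XX PP XUP, which concatenate to the answer.

XXXXXXXXXXPPXUPXXPPXUPXXXXXUPXUPXXPPXUP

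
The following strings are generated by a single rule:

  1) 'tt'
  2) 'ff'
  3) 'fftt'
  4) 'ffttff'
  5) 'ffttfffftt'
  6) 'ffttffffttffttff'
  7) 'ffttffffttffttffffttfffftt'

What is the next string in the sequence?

This is a Fibonacci-style word recurrence s(k) = s(k−1)·s(k−2): e.g. ff·tt = fftt.
The next term joins ffttffffttffttffffttfffftt and ffttffffttffttff.

ffttffffttffttffffttffffttffttffffttffttff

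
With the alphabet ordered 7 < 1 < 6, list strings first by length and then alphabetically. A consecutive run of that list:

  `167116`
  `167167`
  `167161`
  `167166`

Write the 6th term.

167671

Continuing the enumeration 2 steps past 167166: 167166 → 167677 → (answer).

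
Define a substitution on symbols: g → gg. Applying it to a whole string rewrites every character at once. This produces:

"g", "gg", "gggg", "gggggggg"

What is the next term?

Expanding gggggggg: g→gg, g→gg, g→gg, g→gg, g→gg, g→gg, g→gg, g→gg. Concatenated: gg gg gg gg gg gg gg gg.

gggggggggggggggg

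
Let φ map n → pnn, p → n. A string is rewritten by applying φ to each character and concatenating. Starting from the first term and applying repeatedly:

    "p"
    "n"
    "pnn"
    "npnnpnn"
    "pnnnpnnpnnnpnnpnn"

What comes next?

npnnpnnpnnnpnnpnnnpnnpnnpnnnpnnpnnnpnnpnn

Applying the rule to each of the 17 symbols of pnnnpnnpnnnpnnpnn gives the pieces n pnn pnn pnn n pnn pnn n pnn pnn pnn n pnn pnn n pnn pnn, which concatenate to the answer.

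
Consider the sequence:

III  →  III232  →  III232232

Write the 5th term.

III232232232232

Each term is the previous one with 232 appended.
From III232232, 2 further steps: III232232 → III232232232 → (answer).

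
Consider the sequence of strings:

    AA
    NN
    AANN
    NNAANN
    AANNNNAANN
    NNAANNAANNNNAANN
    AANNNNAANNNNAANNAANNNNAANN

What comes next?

NNAANNAANNNNAANNAANNNNAANNNNAANNAANNNNAANN

This is a Fibonacci-style word recurrence s(k) = s(k−2)·s(k−1): e.g. AA·NN = AANN.
Continuing: NNAANNAANNNNAANN · AANNNNAANNNNAANNAANNNNAANN gives term 8.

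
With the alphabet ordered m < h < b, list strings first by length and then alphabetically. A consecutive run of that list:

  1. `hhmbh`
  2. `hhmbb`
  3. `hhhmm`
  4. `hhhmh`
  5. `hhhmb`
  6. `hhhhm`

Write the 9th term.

hhhbm

Stepping forward 3 times from hhhhm: hhhhm → hhhhh → hhhhb, then the target.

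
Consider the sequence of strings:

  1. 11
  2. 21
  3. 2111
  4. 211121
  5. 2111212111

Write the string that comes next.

This is a Fibonacci-style word recurrence s(k) = s(k−1)·s(k−2): e.g. 21·11 = 2111.
The next term joins 2111212111 and 211121.

2111212111211121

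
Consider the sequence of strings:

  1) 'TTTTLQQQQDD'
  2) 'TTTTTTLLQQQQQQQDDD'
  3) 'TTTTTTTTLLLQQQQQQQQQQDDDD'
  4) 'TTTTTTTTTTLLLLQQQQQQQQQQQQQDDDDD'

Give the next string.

TTTTTTTTTTTTLLLLLQQQQQQQQQQQQQQQQDDDDDD

The n-th term is 2n T's then n-1 L's then 3n-2 Q's then n D's, where the shown terms are n = 2, 3, 4, 5.
Setting n = 6 gives 12, 5, 16, 6 characters in each block.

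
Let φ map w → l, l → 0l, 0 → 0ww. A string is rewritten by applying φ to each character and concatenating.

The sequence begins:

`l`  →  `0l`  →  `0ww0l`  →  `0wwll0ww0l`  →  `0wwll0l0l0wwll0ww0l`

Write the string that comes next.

Replace each of the 19 characters of 0wwll0l0l0wwll0ww0l in place — 0ww l l 0l 0l 0ww 0l 0ww 0l 0ww l l 0l 0l 0ww l l 0ww 0l — and concatenate.

0wwll0l0l0ww0l0ww0l0wwll0l0l0wwll0ww0l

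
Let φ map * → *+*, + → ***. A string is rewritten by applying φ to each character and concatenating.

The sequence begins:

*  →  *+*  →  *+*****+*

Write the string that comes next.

Expanding *+*****+*: *→*+*, +→***, *→*+*, *→*+*, *→*+*, *→*+*, *→*+*, +→***, *→*+*. Concatenated: *+* *** *+* *+* *+* *+* *+* *** *+*.

*+*****+**+**+**+**+*****+*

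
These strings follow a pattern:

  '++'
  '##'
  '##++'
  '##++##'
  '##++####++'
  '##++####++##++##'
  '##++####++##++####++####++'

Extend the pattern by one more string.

This is a Fibonacci-style word recurrence s(k) = s(k−1)·s(k−2): e.g. ##·++ = ##++.
So term 8 is ##++####++##++####++####++·##++####++##++##.

##++####++##++####++####++##++####++##++##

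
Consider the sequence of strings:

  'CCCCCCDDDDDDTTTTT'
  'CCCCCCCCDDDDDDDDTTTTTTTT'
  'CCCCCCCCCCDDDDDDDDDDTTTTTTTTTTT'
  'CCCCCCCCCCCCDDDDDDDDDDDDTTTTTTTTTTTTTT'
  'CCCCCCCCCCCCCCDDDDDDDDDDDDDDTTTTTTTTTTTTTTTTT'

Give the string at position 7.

Each string has the form C^{2n+2} D^{2n+2} T^{3n-1}, where the shown terms are n = 2, 3, 4, 5, 6.
For term 7, n = 8, so the run lengths are 18, 18, 23.

CCCCCCCCCCCCCCCCCCDDDDDDDDDDDDDDDDDDTTTTTTTTTTTTTTTTTTTTTTT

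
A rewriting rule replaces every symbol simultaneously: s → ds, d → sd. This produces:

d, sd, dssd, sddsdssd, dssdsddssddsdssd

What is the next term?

sddsdssddssdsddsdssdsddssddsdssd

Replace each of the 16 characters of dssdsddssddsdssd in place — sd ds ds sd ds sd sd ds ds sd sd ds sd ds ds sd — and concatenate.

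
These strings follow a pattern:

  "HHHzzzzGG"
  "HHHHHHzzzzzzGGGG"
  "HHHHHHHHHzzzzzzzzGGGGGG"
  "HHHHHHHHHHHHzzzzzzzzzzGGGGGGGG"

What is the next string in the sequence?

The n-th term is 3n H's then 2n+2 z's then 2n G's (n = 1, 2, …).
For the next term, n = 5, so the run lengths are 15, 12, 10.

HHHHHHHHHHHHHHHzzzzzzzzzzzzGGGGGGGGGG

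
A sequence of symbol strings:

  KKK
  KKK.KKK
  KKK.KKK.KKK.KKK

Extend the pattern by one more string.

Each string is two copies of the previous one joined by '.'.
One more doubling of KKK.KKK.KKK.KKK gives the answer.

KKK.KKK.KKK.KKK.KKK.KKK.KKK.KKK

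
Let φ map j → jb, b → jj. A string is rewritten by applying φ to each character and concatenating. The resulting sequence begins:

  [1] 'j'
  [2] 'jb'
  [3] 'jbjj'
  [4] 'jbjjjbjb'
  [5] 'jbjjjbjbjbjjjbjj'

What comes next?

Applying the rule to each of the 16 symbols of jbjjjbjbjbjjjbjj gives the pieces jb jj jb jb jb jj jb jj jb jj jb jb jb jj jb jb, which concatenate to the answer.

jbjjjbjbjbjjjbjjjbjjjbjbjbjjjbjb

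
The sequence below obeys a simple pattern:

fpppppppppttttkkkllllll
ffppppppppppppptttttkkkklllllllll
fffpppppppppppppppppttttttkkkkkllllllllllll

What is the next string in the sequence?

Reading off run lengths: f runs 1, 2, 3; p runs 9, 13, 17; t runs 4, 5, 6; k runs 3, 4, 5; l runs 6, 9, 12 — each is linear in n, where the shown terms are n = 2, 3, 4.
For the next term, n = 5, so the run lengths are 4, 21, 7, 6, 15.

ffffppppppppppppppppppppptttttttkkkkkklllllllllllllll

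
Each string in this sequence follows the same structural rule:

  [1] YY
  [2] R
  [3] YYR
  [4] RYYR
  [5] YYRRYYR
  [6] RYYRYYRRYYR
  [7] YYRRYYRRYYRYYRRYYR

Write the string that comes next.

This is a Fibonacci-style word recurrence s(k) = s(k−2)·s(k−1): e.g. YY·R = YYR.
The next term joins RYYRYYRRYYR and YYRRYYRRYYRYYRRYYR.

RYYRYYRRYYRYYRRYYRRYYRYYRRYYR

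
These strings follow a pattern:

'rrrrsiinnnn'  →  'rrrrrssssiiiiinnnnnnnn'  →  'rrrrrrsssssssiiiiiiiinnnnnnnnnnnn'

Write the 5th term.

rrrrrrrrsssssssssssssiiiiiiiiiiiiiinnnnnnnnnnnnnnnnnnnn

Term n consists of n+3 r's, followed by 3n-2 s's, followed by 3n-1 i's, followed by 4n n's (n = 1, 2, …).
Setting n = 5 gives 8, 13, 14, 20 characters in each block.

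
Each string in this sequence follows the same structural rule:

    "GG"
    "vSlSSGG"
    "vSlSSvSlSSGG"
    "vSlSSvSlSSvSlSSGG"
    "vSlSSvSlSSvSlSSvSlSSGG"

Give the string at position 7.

Each term is the previous one with vSlSS prepended.
From vSlSSvSlSSvSlSSvSlSSGG, 2 further steps: vSlSSvSlSSvSlSSvSlSSGG → vSlSSvSlSSvSlSSvSlSSvSlSSGG → (answer).

vSlSSvSlSSvSlSSvSlSSvSlSSvSlSSGG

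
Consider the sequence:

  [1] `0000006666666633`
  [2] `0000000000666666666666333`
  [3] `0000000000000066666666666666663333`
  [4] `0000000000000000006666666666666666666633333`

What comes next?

0000000000000000000000666666666666666666666666333333

Reading off run lengths: 0 runs 6, 10, 14, 18; 6 runs 8, 12, 16, 20; 3 runs 2, 3, 4, 5 — each is linear in n, where the shown terms are n = 2, 3, 4, 5.
Setting n = 6 gives 22, 24, 6 characters in each block.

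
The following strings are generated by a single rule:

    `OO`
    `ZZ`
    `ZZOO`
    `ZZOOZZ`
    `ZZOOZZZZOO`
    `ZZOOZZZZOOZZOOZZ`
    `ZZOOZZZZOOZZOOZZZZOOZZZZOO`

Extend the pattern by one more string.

ZZOOZZZZOOZZOOZZZZOOZZZZOOZZOOZZZZOOZZOOZZ

This is a Fibonacci-style word recurrence s(k) = s(k−1)·s(k−2): e.g. ZZ·OO = ZZOO.
The next term joins ZZOOZZZZOOZZOOZZZZOOZZZZOO and ZZOOZZZZOOZZOOZZ.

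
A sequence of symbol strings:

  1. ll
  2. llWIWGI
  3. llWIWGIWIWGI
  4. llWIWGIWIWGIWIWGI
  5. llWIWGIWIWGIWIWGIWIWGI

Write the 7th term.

llWIWGIWIWGIWIWGIWIWGIWIWGIWIWGI

Each term is the previous one with WIWGI appended.
From llWIWGIWIWGIWIWGIWIWGI, 2 further steps: llWIWGIWIWGIWIWGIWIWGI → llWIWGIWIWGIWIWGIWIWGIWIWGI → (answer).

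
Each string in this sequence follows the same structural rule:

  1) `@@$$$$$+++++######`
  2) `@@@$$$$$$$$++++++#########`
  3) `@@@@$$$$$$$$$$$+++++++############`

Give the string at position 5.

Reading off run lengths: @ runs 2, 3, 4; $ runs 5, 8, 11; + runs 5, 6, 7; # runs 6, 9, 12 — each is linear in n, where the shown terms are n = 2, 3, 4.
Setting n = 6 gives 6, 17, 9, 18 characters in each block.

@@@@@@$$$$$$$$$$$$$$$$$+++++++++##################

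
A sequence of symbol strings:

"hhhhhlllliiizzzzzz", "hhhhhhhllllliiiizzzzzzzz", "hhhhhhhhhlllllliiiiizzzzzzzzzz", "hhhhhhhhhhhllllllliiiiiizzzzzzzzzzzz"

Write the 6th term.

Term n consists of 2n+1 h's, followed by n+2 l's, followed by n+1 i's, followed by 2n+2 z's, where the shown terms are n = 2, 3, 4, 5.
At n = 7 the blocks have lengths 15, 9, 8, 16.

hhhhhhhhhhhhhhhllllllllliiiiiiiizzzzzzzzzzzzzzzz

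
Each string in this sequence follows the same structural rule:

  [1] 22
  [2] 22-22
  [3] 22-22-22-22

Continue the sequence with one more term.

s(k+1) = s(k)·-·s(k) — each term doubles the last with '-' between the halves.
Doubling 22-22-22-22 with '-' between the halves:

22-22-22-22-22-22-22-22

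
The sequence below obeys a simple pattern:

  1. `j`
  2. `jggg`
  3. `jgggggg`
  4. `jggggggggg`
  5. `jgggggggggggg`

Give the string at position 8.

Every step adds ggg to the end: s(k+1) = s(k)·ggg.
From jgggggggggggg, 3 further steps: jgggggggggggg → jggggggggggggggg → jgggggggggggggggggg → (answer).

jggggggggggggggggggggg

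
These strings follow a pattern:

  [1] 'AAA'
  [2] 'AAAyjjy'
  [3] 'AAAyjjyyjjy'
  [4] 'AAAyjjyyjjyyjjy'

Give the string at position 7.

AAAyjjyyjjyyjjyyjjyyjjyyjjy

The strings grow by a fixed suffix yjjy each time.
From AAAyjjyyjjyyjjy, 3 further steps: AAAyjjyyjjyyjjy → AAAyjjyyjjyyjjyyjjy → AAAyjjyyjjyyjjyyjjyyjjy → (answer).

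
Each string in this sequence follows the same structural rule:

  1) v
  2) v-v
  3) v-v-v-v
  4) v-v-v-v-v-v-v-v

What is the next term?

v-v-v-v-v-v-v-v-v-v-v-v-v-v-v-v

s(k+1) = s(k)·-·s(k) — each term doubles the last with '-' between the halves.
So the next term is two copies of v-v-v-v-v-v-v-v with '-' between the halves.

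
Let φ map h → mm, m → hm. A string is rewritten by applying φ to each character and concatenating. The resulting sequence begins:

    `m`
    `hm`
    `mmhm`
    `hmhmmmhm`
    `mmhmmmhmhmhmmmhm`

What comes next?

Replace each of the 16 characters of mmhmmmhmhmhmmmhm in place — hm hm mm hm hm hm mm hm mm hm mm hm hm hm mm hm — and concatenate.

hmhmmmhmhmhmmmhmmmhmmmhmhmhmmmhm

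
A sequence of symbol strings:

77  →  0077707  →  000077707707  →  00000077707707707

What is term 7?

s(k+1) = 00·s(k)·707, so each term gains 00 as a prefix and 707 as a suffix.
From 00000077707707707, 3 further steps: 00000077707707707 → 0000000077707707707707 → 000000000077707707707707707 → (answer).

00000000000077707707707707707707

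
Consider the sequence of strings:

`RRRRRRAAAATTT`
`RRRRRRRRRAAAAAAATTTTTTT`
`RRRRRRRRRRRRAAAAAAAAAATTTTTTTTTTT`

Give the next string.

Reading off run lengths: R runs 6, 9, 12; A runs 4, 7, 10; T runs 3, 7, 11 — each is linear in n (n = 1, 2, …).
Setting n = 4 gives 15, 13, 15 characters in each block.

RRRRRRRRRRRRRRRAAAAAAAAAAAAATTTTTTTTTTTTTTT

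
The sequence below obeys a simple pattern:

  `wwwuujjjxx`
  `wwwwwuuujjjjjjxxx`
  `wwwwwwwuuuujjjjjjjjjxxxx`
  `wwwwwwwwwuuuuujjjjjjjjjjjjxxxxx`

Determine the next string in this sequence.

wwwwwwwwwwwuuuuuujjjjjjjjjjjjjjjxxxxxx

Term n consists of 2n+1 w's, followed by n+1 u's, followed by 3n j's, followed by n+1 x's (n = 1, 2, …).
Setting n = 5 gives 11, 6, 15, 6 characters in each block.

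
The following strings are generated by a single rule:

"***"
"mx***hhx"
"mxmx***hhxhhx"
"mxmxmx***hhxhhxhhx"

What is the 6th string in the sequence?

Every step adds mx to the front and hhx to the end of the previous string.
From mxmxmx***hhxhhxhhx, 2 further steps: mxmxmx***hhxhhxhhx → mxmxmxmx***hhxhhxhhxhhx → (answer).

mxmxmxmxmx***hhxhhxhhxhhxhhx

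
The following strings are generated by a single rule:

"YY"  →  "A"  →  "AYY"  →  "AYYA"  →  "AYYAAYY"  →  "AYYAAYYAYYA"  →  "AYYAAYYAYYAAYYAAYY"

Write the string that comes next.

This is a Fibonacci-style word recurrence s(k) = s(k−1)·s(k−2): e.g. A·YY = AYY.
Continuing: AYYAAYYAYYAAYYAAYY · AYYAAYYAYYA gives term 8.

AYYAAYYAYYAAYYAAYYAYYAAYYAYYA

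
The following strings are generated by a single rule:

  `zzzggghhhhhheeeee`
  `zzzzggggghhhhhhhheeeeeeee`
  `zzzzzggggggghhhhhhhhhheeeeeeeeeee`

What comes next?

The n-th term is n+1 z's then 2n-1 g's then 2n+2 h's then 3n-1 e's, where the shown terms are n = 2, 3, 4.
At n = 5 the blocks have lengths 6, 9, 12, 14.

zzzzzzggggggggghhhhhhhhhhhheeeeeeeeeeeeee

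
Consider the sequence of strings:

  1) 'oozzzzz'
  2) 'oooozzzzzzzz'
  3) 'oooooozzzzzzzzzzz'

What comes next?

Each string has the form o^{2n} z^{3n+2} (n = 1, 2, …).
For the next term, n = 4, so the run lengths are 8, 14.

oooooooozzzzzzzzzzzzzz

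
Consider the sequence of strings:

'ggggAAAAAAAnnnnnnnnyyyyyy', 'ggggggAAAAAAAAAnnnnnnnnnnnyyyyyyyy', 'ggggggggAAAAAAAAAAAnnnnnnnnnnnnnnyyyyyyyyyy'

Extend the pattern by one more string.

Reading off run lengths: g runs 4, 6, 8; A runs 7, 9, 11; n runs 8, 11, 14; y runs 6, 8, 10 — each is linear in n, where the shown terms are n = 2, 3, 4.
For the next term, n = 5, so the run lengths are 10, 13, 17, 12.

ggggggggggAAAAAAAAAAAAAnnnnnnnnnnnnnnnnnyyyyyyyyyyyy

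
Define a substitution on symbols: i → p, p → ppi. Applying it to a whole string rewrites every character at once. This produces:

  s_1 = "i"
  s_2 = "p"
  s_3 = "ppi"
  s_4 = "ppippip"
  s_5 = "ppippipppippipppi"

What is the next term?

φ(ppippipppippipppi) expands symbol-by-symbol to ppi ppi p ppi ppi p ppi ppi ppi p ppi ppi p ppi ppi ppi p; joining the 17 pieces gives the next term.

ppippipppippipppippippipppippipppippippip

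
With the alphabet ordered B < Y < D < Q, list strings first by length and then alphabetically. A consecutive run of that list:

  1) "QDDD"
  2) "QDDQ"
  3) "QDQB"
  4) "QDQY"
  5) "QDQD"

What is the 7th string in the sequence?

QQBB

Continuing the enumeration 2 steps past QDQD: QDQD → QDQQ → (answer).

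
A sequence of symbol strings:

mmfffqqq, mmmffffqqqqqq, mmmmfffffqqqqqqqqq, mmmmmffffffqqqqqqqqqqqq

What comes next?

The n-th term is n+1 m's then n+2 f's then 3n q's (n = 1, 2, …).
For the next term, n = 5, so the run lengths are 6, 7, 15.

mmmmmmfffffffqqqqqqqqqqqqqqq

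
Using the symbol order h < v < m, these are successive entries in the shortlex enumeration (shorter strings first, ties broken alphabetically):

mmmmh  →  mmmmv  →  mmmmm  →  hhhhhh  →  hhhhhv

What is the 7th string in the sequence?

Advancing 2 positions from hhhhhv through hhhhhv → hhhhhm reaches term 7.

hhhhvh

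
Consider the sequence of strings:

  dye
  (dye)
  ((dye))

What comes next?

(((dye)))

s(k+1) = (·s(k)·), so each term gains ( as a prefix and ) as a suffix.
So the next term is (·((dye))·).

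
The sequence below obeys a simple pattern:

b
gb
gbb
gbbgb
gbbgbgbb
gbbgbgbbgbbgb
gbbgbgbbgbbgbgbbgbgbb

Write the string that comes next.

gbbgbgbbgbbgbgbbgbgbbgbbgbgbbgbbgb

Each term (from the third on) is the previous term followed by the one before it: term 3 = gb·b = gbb.
So term 8 is gbbgbgbbgbbgbgbbgbgbb·gbbgbgbbgbbgb.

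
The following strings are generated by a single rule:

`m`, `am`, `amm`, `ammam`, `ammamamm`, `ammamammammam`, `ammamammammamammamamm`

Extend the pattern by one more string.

Each term (from the third on) is the previous term followed by the one before it: term 3 = am·m = amm.
So term 8 is ammamammammamammamamm·ammamammammam.

ammamammammamammamammammamammammam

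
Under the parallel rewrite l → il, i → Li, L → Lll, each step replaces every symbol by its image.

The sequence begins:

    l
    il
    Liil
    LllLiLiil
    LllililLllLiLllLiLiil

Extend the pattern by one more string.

Replace each of the 21 characters of LllililLllLiLllLiLiil in place — Lll il il Li il Li il Lll il il Lll Li Lll il il Lll Li Lll Li Li il — and concatenate.

LllililLiilLiilLllililLllLiLllililLllLiLllLiLiil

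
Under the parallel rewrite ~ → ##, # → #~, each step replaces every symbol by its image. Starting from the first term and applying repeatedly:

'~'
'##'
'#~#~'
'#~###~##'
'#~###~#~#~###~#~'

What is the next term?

Applying the rule to each of the 16 symbols of #~###~#~#~###~#~ gives the pieces #~ ## #~ #~ #~ ## #~ ## #~ ## #~ #~ #~ ## #~ ##, which concatenate to the answer.

#~###~#~#~###~###~###~#~#~###~##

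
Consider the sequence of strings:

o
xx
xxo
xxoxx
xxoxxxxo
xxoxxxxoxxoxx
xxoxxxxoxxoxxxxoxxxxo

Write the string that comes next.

xxoxxxxoxxoxxxxoxxxxoxxoxxxxoxxoxx

From term 3 onward, concatenate the last term with the second-to-last: xx·o = xxo, xxo·xx = xxoxx, …
Continuing: xxoxxxxoxxoxxxxoxxxxo · xxoxxxxoxxoxx gives term 8.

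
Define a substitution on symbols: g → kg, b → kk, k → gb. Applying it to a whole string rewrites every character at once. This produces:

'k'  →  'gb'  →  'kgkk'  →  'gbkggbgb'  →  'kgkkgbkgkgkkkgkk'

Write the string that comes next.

gbkggbgbkgkkgbkggbkggbgbgbkggbgb

φ(kgkkgbkgkgkkkgkk) expands symbol-by-symbol to gb kg gb gb kg kk gb kg gb kg gb gb gb kg gb gb; joining the 16 pieces gives the next term.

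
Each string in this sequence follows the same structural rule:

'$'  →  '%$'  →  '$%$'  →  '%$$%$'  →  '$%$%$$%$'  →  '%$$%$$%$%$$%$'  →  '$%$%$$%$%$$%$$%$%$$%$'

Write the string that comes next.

%$$%$$%$%$$%$$%$%$$%$%$$%$$%$%$$%$

From term 3 onward, concatenate the second-to-last term with the last: $·%$ = $%$, %$·$%$ = %$$%$, …
The next term joins %$$%$$%$%$$%$ and $%$%$$%$%$$%$$%$%$$%$.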